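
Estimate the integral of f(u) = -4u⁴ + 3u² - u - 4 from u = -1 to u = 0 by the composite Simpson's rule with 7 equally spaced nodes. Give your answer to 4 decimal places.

-3.3004

h = (0 − (-1))/6 = 0.166667.
Nodes u₀,…,u₆ = -1, -0.833333, -0.666667, -0.5, -0.333333, -0.166667, 0.
f(u) = -4u⁴ + 3u² - u - 4: f₀=-4, f₁=-3.012346, f₂=-2.790123, f₃=-3, f₄=-3.382716, f₅=-3.753086, f₆=-4.
(h/3)·[f₀ + 4f₁ + 2f₂ + 4f₃ + 2f₄ + 4f₅ + f₆] = 0.055556·(-59.407407) = -3.3004.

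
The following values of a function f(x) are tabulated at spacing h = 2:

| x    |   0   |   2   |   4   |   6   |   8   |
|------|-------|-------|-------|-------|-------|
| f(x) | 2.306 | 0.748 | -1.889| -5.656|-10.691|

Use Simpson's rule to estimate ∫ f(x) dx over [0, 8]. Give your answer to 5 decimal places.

h = 2, n = 4.
(h/3)·[y₀ + 4y₁ + 2y₂ + 4y₃ + y₄] = 0.666667·(-31.795) = -21.19667.

-21.19667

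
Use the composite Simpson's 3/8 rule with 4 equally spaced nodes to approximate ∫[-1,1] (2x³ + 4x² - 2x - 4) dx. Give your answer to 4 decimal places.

h = (1 − (-1))/3 = 0.666667.
Nodes x₀,…,x₃ = -1, -0.333333, 0.333333, 1.
f(x) = 2x³ + 4x² - 2x - 4: f₀=0, f₁=-2.962963, f₂=-4.148148, f₃=0.
(3h/8)·[f₀ + 3f₁ + 3f₂ + f₃] = 0.25·(-21.333333) = -5.3333.

-5.3333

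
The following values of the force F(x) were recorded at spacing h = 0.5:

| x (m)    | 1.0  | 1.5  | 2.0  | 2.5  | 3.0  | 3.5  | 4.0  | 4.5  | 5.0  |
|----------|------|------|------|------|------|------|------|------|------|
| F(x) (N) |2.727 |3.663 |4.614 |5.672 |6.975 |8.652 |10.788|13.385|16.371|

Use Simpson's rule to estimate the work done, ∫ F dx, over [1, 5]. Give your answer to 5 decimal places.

31.55667

h = 0.5, n = 8.
(h/3)·[y₀ + 4y₁ + 2y₂ + 4y₃ + 2y₄ + 4y₅ + 2y₆ + 4y₇ + y₈] = 0.166667·(189.340) = 31.55667.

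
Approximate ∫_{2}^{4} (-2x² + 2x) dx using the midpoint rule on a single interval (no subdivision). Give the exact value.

M = (b−a)·f(3) = 2·(-12) = -24.

-24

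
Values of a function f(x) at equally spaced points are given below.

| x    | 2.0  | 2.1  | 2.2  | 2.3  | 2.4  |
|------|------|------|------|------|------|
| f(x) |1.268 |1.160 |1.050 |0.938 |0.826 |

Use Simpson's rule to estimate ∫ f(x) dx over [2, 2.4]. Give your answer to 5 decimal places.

h = 0.1, n = 4.
(h/3)·[y₀ + 4y₁ + 2y₂ + 4y₃ + y₄] = 0.033333·(12.586) = 0.41953.

0.41953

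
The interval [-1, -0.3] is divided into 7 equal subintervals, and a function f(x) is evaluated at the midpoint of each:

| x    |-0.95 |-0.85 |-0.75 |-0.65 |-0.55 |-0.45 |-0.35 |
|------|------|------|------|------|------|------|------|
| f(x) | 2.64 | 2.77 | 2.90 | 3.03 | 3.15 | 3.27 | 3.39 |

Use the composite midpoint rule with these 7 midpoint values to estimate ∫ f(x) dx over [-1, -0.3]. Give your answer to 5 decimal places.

2.11500

h = 0.1, n = 7.
h·[y(m₁) + y(m₂) + y(m₃) + y(m₄) + y(m₅) + y(m₆) + y(m₇)] = 0.1·(21.15) = 2.11500.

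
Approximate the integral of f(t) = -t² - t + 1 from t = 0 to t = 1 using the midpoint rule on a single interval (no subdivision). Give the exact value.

0.25

M = (b−a)·f(0.5) = 1·(0.25) = 0.25.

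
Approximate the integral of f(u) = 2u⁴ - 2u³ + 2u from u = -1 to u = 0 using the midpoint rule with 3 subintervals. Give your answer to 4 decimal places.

h = (0 − (-1))/3 = 0.333333.
Midpoints m₁,…,m₃ = -0.833333, -0.5, -0.166667.
f(m₁)=0.455247, f(m₂)=-0.625, f(m₃)=-0.322531.
h·[f(m₁) + f(m₂) + f(m₃)] = 0.333333·(-0.492284) = -0.1641.

-0.1641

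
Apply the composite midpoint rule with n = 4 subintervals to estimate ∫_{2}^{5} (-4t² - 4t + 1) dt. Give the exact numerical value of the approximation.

h = (5 − 2)/4 = 0.75.
Midpoints m₁,…,m₄ = 2.375, 3.125, 3.875, 4.625.
f(m₁)=-31.0625, f(m₂)=-50.5625, f(m₃)=-74.5625, f(m₄)=-103.0625.
h·[f(m₁) + f(m₂) + f(m₃) + f(m₄)] = 0.75·(-259.25) = -194.4375.

-194.4375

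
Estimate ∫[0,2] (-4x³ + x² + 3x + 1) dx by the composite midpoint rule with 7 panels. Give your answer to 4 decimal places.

-5.1837

h = (2 − 0)/7 = 0.285714.
Midpoints m₁,…,m₇ = 0.142857, 0.428571, 0.714286, 1, 1.285714, 1.571429, 1.857143.
f(m₁)=1.437318, f(m₂)=2.154519, f(m₃)=2.195335, f(m₄)=1, f(m₅)=-1.991254, f(m₆)=-7.338192, f(m₇)=-15.600583.
h·[f(m₁) + f(m₂) + f(m₃) + f(m₄) + f(m₅) + f(m₆) + f(m₇)] = 0.285714·(-18.142857) = -5.1837.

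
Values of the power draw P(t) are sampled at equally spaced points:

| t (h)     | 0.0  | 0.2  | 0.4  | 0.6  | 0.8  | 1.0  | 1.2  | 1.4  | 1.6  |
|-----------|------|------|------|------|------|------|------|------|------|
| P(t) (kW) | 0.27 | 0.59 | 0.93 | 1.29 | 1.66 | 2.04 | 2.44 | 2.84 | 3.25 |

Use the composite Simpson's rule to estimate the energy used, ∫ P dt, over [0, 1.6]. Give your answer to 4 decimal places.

2.7080

h = 0.2, n = 8.
(h/3)·[y₀ + 4y₁ + 2y₂ + 4y₃ + 2y₄ + 4y₅ + 2y₆ + 4y₇ + y₈] = 0.066667·(40.62) = 2.7080.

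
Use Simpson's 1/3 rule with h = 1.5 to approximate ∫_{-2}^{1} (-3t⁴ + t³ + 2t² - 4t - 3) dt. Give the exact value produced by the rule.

h = (1 − (-2))/2 = 1.5.
Nodes t₀,…,t₂ = -2, -0.5, 1.
f(t) = -3t⁴ + t³ + 2t² - 4t - 3: f₀=-43, f₁=-0.8125, f₂=-7.
(h/3)·[f₀ + 4f₁ + f₂] = 0.5·(-53.25) = -26.625.

-26.625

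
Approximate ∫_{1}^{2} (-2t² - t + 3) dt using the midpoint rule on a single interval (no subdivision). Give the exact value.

M = (b−a)·f(1.5) = 1·(-3) = -3.

-3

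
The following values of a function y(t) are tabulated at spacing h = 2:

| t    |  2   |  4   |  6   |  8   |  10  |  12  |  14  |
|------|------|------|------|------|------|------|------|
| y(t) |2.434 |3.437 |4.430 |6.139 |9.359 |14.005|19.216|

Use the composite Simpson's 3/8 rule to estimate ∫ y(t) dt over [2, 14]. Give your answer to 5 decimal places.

95.71575

h = 2, n = 6.
(3h/8)·[y₀ + 3y₁ + 3y₂ + 2y₃ + 3y₄ + 3y₅ + y₆] = 0.75·(127.621) = 95.71575.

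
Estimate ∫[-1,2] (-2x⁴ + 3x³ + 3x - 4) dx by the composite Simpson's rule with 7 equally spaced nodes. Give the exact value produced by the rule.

-9.5

h = (2 − (-1))/6 = 0.5.
Nodes x₀,…,x₆ = -1, -0.5, 0, 0.5, 1, 1.5, 2.
f(x) = -2x⁴ + 3x³ + 3x - 4: f₀=-12, f₁=-6, f₂=-4, f₃=-2.25, f₄=0, f₅=0.5, f₆=-6.
(h/3)·[f₀ + 4f₁ + 2f₂ + 4f₃ + 2f₄ + 4f₅ + f₆] = 0.166667·(-57) = -9.5.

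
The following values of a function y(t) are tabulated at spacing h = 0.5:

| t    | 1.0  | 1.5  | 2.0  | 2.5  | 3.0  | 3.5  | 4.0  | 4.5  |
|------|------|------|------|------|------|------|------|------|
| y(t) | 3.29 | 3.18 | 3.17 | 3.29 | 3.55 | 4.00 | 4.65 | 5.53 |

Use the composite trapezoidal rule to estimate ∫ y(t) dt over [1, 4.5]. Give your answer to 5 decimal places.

13.12500

h = 0.5, n = 7.
(h/2)·[y₀ + 2y₁ + 2y₂ + 2y₃ + 2y₄ + 2y₅ + 2y₆ + y₇] = 0.25·(52.50) = 13.12500.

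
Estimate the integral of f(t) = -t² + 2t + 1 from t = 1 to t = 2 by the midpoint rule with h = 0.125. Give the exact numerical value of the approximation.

1.66796875

h = (2 − 1)/8 = 0.125.
Midpoints m₁,…,m₈ = 1.0625, 1.1875, 1.3125, 1.4375, 1.5625, 1.6875, 1.8125, 1.9375.
f(m₁)=1.99609375, f(m₂)=1.96484375, f(m₃)=1.90234375, f(m₄)=1.80859375, f(m₅)=1.68359375, f(m₆)=1.52734375, f(m₇)=1.33984375, f(m₈)=1.12109375.
h·[f(m₁) + f(m₂) + f(m₃) + f(m₄) + f(m₅) + f(m₆) + f(m₇) + f(m₈)] = 0.125·(13.34375) = 1.66796875.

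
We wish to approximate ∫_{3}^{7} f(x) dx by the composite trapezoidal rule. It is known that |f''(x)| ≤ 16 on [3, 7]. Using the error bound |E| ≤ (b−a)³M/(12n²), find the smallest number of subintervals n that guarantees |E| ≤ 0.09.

Need 1024/(12n²) ≤ 0.09.
n² ≥ 1024/(12·0.09) = 948.148 ⇒ n ≥ 30.7920, so the smallest n is 31.

31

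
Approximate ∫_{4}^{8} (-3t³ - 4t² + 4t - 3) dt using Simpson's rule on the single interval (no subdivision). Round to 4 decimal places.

-3393.3333

S = (b−a)/6 · [f(4) + 4f(6) + f(8)] = 0.666667·[(-243) + 4·(-771) + (-1763)] = -3393.3333.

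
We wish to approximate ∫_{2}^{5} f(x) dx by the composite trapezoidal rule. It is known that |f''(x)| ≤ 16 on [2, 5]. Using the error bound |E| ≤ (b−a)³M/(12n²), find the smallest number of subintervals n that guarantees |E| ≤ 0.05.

27

Need 432/(12n²) ≤ 0.05.
n² ≥ 432/(12·0.05) = 720 ⇒ n ≥ 26.8328, so the smallest n is 27.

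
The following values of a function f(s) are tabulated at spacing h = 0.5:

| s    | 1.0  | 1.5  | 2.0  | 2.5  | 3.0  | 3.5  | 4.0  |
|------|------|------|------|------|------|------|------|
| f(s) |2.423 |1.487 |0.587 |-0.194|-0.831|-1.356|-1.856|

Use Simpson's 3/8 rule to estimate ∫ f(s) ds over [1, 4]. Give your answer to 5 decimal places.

h = 0.5, n = 6.
(3h/8)·[y₀ + 3y₁ + 3y₂ + 2y₃ + 3y₄ + 3y₅ + y₆] = 0.1875·(-0.160) = -0.03000.

-0.03000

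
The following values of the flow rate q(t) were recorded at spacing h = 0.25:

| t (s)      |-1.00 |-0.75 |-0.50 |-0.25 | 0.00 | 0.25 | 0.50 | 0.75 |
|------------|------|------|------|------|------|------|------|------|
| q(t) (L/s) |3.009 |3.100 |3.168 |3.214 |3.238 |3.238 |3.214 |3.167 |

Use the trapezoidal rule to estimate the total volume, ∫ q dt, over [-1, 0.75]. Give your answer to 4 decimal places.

h = 0.25, n = 7.
(h/2)·[y₀ + 2y₁ + 2y₂ + 2y₃ + 2y₄ + 2y₅ + 2y₆ + y₇] = 0.125·(44.520) = 5.5650.

5.5650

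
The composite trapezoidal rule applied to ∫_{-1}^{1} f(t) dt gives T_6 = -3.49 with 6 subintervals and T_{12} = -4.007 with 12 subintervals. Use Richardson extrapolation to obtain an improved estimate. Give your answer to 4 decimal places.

-4.1793

R = (4·T_{12} − T_6) / 3 = (4·(-4.007) − (-3.49))/3 = (-12.538)/3 = -4.1793.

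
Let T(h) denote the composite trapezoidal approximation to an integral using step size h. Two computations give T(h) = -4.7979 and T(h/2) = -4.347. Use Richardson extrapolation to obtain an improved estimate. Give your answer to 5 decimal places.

R = (4·T(h/2) − T(h)) / 3 = (4·(-4.347) − (-4.7979))/3 = (-12.5901)/3 = -4.19670.

-4.19670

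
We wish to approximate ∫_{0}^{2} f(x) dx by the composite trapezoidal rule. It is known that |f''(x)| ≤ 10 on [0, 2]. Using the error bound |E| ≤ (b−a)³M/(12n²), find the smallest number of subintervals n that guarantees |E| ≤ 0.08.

Need 80/(12n²) ≤ 0.08.
n² ≥ 80/(12·0.08) = 83.3333 ⇒ n ≥ 9.1287, so the smallest n is 10.

10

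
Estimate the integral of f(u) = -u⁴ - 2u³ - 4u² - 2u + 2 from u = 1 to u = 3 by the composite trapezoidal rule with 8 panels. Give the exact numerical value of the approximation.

-127.94140625

h = (3 − 1)/8 = 0.25.
Nodes u₀,…,u₈ = 1, 1.25, 1.5, 1.75, 2, 2.25, 2.5, 2.75, 3.
f(u) = -u⁴ - 2u³ - 4u² - 2u + 2: f₀=-7, f₁=-13.09765625, f₂=-21.8125, f₃=-33.84765625, f₄=-50, f₅=-71.16015625, f₆=-98.3125, f₇=-132.53515625, f₈=-175.
(h/2)·[f₀ + 2f₁ + 2f₂ + 2f₃ + 2f₄ + 2f₅ + 2f₆ + 2f₇ + f₈] = 0.125·(-1023.53125) = -127.94140625.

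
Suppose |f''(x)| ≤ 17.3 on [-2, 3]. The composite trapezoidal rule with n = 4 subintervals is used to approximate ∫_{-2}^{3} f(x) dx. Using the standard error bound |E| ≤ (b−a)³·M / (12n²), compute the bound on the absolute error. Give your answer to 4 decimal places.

11.2630

|E| ≤ (5)³·17.3 / (12·4²) = 2162.5/192 = 11.2630.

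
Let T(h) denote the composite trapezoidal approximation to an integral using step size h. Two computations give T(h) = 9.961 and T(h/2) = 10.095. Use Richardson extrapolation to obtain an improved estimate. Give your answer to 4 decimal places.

10.1397

R = (4·T(h/2) − T(h)) / 3 = (4·10.095 − 9.961)/3 = (30.419)/3 = 10.1397.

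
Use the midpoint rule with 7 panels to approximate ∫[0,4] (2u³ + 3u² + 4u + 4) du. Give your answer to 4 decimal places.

h = (4 − 0)/7 = 0.571429.
Midpoints m₁,…,m₇ = 0.285714, 0.857143, 1.428571, 2, 2.571429, 3.142857, 3.714286.
f(m₁)=5.434402, f(m₂)=10.892128, f(m₃)=21.667638, f(m₄)=40, f(m₅)=68.128280, f(m₆)=108.291545, f(m₇)=162.728863.
h·[f(m₁) + f(m₂) + f(m₃) + f(m₄) + f(m₅) + f(m₆) + f(m₇)] = 0.571429·(417.142857) = 238.3673.

238.3673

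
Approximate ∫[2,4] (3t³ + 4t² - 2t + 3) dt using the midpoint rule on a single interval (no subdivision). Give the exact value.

M = (b−a)·f(3) = 2·(114) = 228.

228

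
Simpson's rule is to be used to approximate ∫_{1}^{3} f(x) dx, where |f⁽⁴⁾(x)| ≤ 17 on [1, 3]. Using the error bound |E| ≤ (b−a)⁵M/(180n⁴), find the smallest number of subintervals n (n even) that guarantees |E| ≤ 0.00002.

Need 544/(180n⁴) ≤ 0.00002.
n⁴ ≥ 544/(180·0.00002) = 151111 ⇒ n ≥ 19.7162, so the smallest even n is 20. (n must be even for Simpson's rule.)

20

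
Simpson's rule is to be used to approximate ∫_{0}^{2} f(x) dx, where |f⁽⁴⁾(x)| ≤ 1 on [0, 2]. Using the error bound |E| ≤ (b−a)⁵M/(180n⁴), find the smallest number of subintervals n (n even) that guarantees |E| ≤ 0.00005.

Need 32/(180n⁴) ≤ 0.00005.
n⁴ ≥ 32/(180·0.00005) = 3555.56 ⇒ n ≥ 7.7219, so the smallest even n is 8. (n must be even for Simpson's rule.)

8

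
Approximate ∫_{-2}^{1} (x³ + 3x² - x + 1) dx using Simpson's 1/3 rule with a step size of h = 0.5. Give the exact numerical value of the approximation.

h = (1 − (-2))/6 = 0.5.
Nodes x₀,…,x₆ = -2, -1.5, -1, -0.5, 0, 0.5, 1.
f(x) = x³ + 3x² - x + 1: f₀=7, f₁=5.875, f₂=4, f₃=2.125, f₄=1, f₅=1.375, f₆=4.
(h/3)·[f₀ + 4f₁ + 2f₂ + 4f₃ + 2f₄ + 4f₅ + f₆] = 0.166667·(58.5) = 9.75.

9.75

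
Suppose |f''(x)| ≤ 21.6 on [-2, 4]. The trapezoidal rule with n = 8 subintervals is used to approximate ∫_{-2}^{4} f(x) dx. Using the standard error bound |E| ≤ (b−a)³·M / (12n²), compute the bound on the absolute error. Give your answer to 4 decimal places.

|E| ≤ (6)³·21.6 / (12·8²) = 4665.6/768 = 6.0750.

6.0750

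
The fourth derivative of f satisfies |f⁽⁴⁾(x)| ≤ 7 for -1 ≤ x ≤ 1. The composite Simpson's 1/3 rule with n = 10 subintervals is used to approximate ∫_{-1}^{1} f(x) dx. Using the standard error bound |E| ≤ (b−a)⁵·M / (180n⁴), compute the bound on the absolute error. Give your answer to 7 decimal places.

|E| ≤ (2)⁵·7 / (180·10⁴) = 224/1800000 = 0.0001244.

0.0001244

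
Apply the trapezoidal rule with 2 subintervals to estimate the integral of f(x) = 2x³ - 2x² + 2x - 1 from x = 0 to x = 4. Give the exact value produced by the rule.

h = (4 − 0)/2 = 2.
Nodes x₀,…,x₂ = 0, 2, 4.
f(x) = 2x³ - 2x² + 2x - 1: f₀=-1, f₁=11, f₂=103.
(h/2)·[f₀ + 2f₁ + f₂] = 1·(124) = 124.

124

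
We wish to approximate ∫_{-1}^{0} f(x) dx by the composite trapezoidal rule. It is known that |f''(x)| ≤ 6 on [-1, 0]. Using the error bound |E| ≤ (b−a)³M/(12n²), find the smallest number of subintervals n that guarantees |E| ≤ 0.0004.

36

Need 6/(12n²) ≤ 0.0004.
n² ≥ 6/(12·0.0004) = 1250 ⇒ n ≥ 35.3553, so the smallest n is 36.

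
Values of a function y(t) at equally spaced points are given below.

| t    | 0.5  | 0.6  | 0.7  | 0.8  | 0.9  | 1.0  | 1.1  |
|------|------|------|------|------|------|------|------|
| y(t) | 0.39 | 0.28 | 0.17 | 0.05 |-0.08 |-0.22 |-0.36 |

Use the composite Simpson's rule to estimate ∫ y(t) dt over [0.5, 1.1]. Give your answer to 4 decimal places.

0.0217

h = 0.1, n = 6.
(h/3)·[y₀ + 4y₁ + 2y₂ + 4y₃ + 2y₄ + 4y₅ + y₆] = 0.033333·(0.65) = 0.0217.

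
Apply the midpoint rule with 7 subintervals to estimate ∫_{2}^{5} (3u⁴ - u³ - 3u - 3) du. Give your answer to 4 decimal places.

h = (5 − 2)/7 = 0.428571.
Midpoints m₁,…,m₇ = 2.214286, 2.642857, 3.071429, 3.5, 3.928571, 4.357143, 4.785714.
f(m₁)=51.620393, f(m₂)=116.969726, f(m₃)=225.793445, f(m₄)=393.8125, f(m₅)=639.176827, f(m₆)=982.465353, f(m₇)=1446.685990.
h·[f(m₁) + f(m₂) + f(m₃) + f(m₄) + f(m₅) + f(m₆) + f(m₇)] = 0.428571·(3856.524235) = 1652.7961.

1652.7961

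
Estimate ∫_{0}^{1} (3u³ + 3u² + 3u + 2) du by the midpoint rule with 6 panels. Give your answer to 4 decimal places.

h = (1 − 0)/6 = 0.166667.
Midpoints m₁,…,m₆ = 0.083333, 0.25, 0.416667, 0.583333, 0.75, 0.916667.
f(m₁)=2.272569, f(m₂)=2.984375, f(m₃)=3.987847, f(m₄)=5.366319, f(m₅)=7.203125, f(m₆)=9.581597.
h·[f(m₁) + f(m₂) + f(m₃) + f(m₄) + f(m₅) + f(m₆)] = 0.166667·(31.395833) = 5.2326.

5.2326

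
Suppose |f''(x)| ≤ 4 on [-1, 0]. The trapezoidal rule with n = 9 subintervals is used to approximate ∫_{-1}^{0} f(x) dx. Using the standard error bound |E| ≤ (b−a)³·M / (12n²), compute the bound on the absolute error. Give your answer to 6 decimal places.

0.004115

|E| ≤ (1)³·4 / (12·9²) = 4/972 = 0.004115.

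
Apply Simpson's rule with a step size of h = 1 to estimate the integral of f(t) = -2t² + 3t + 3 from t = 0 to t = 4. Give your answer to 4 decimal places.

-6.6667

h = (4 − 0)/4 = 1.
Nodes t₀,…,t₄ = 0, 1, 2, 3, 4.
f(t) = -2t² + 3t + 3: f₀=3, f₁=4, f₂=1, f₃=-6, f₄=-17.
(h/3)·[f₀ + 4f₁ + 2f₂ + 4f₃ + f₄] = 0.333333·(-20) = -6.6667.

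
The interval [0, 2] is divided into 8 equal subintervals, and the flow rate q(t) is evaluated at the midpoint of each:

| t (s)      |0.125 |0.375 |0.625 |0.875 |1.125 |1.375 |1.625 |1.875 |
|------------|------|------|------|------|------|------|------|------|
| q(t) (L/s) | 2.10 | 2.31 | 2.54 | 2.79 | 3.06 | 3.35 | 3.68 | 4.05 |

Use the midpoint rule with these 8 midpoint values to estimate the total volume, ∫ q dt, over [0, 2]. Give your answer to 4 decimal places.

5.9700

h = 0.25, n = 8.
h·[y(m₁) + y(m₂) + y(m₃) + y(m₄) + y(m₅) + y(m₆) + y(m₇) + y(m₈)] = 0.25·(23.88) = 5.9700.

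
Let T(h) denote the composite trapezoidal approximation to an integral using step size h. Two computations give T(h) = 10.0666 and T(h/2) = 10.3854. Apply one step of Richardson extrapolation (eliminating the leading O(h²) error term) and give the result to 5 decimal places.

10.49167

R = (4·T(h/2) − T(h)) / 3 = (4·10.3854 − 10.0666)/3 = (31.4750)/3 = 10.49167.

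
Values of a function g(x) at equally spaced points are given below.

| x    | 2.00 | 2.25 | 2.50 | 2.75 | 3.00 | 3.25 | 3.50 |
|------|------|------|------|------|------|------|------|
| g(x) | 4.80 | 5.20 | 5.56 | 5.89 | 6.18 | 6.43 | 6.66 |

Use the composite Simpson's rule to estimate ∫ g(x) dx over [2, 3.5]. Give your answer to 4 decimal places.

8.7517

h = 0.25, n = 6.
(h/3)·[y₀ + 4y₁ + 2y₂ + 4y₃ + 2y₄ + 4y₅ + y₆] = 0.083333·(105.02) = 8.7517.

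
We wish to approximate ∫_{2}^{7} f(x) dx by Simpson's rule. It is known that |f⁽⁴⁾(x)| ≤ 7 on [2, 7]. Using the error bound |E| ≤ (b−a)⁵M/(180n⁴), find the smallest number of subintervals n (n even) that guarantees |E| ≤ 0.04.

Need 21875/(180n⁴) ≤ 0.04.
n⁴ ≥ 21875/(180·0.04) = 3038.19 ⇒ n ≥ 7.4243, so the smallest even n is 8. (n must be even for Simpson's rule.)

8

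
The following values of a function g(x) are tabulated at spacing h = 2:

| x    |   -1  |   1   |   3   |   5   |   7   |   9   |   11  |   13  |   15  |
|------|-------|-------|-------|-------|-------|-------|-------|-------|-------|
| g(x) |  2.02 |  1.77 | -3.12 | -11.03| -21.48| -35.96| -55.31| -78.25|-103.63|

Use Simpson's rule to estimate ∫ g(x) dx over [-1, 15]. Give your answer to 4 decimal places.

h = 2, n = 8.
(h/3)·[y₀ + 4y₁ + 2y₂ + 4y₃ + 2y₄ + 4y₅ + 2y₆ + 4y₇ + y₈] = 0.666667·(-755.31) = -503.5400.

-503.5400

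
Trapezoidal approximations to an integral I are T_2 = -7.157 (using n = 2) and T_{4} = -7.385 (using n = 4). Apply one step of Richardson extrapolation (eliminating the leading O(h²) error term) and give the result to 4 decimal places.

-7.4610

R = (4·T_{4} − T_2) / 3 = (4·(-7.385) − (-7.157))/3 = (-22.383)/3 = -7.4610.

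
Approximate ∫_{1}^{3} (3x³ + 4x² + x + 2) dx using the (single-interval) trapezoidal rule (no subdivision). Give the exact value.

132

T = (b−a)/2 · [f(1) + f(3)] = 1·[10 + 122] = 132.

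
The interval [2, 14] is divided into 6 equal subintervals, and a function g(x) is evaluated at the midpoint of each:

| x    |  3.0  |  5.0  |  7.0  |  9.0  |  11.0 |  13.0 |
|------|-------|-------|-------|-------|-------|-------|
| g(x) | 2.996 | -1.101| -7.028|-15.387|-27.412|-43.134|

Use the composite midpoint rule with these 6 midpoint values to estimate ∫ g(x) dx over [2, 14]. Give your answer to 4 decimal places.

h = 2, n = 6.
h·[y(m₁) + y(m₂) + y(m₃) + y(m₄) + y(m₅) + y(m₆)] = 2·(-91.066) = -182.1320.

-182.1320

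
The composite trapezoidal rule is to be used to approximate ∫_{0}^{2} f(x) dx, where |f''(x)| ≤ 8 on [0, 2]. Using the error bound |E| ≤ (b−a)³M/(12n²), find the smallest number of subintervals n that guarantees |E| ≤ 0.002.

Need 64/(12n²) ≤ 0.002.
n² ≥ 64/(12·0.002) = 2666.67 ⇒ n ≥ 51.6398, so the smallest n is 52.

52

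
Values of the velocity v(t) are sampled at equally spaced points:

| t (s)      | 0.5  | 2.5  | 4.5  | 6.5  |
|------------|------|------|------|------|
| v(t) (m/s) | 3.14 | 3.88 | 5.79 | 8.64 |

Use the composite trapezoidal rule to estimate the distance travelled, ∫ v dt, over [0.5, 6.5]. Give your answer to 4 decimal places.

31.1200

h = 2, n = 3.
(h/2)·[y₀ + 2y₁ + 2y₂ + y₃] = 1·(31.12) = 31.1200.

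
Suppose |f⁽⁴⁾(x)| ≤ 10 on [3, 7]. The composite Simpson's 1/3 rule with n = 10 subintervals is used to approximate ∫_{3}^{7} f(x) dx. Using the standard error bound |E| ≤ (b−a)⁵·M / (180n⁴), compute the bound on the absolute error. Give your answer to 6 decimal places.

|E| ≤ (4)⁵·10 / (180·10⁴) = 10240/1800000 = 0.005689.

0.005689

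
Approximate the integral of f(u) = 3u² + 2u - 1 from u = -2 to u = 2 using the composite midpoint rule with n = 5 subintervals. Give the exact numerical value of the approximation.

11.36

h = (2 − (-2))/5 = 0.8.
Midpoints m₁,…,m₅ = -1.6, -0.8, 0, 0.8, 1.6.
f(m₁)=3.48, f(m₂)=-0.68, f(m₃)=-1, f(m₄)=2.52, f(m₅)=9.88.
h·[f(m₁) + f(m₂) + f(m₃) + f(m₄) + f(m₅)] = 0.8·(14.2) = 11.36.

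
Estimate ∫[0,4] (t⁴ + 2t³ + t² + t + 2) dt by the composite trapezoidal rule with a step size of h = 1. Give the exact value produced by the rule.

400

h = (4 − 0)/4 = 1.
Nodes t₀,…,t₄ = 0, 1, 2, 3, 4.
f(t) = t⁴ + 2t³ + t² + t + 2: f₀=2, f₁=7, f₂=40, f₃=149, f₄=406.
(h/2)·[f₀ + 2f₁ + 2f₂ + 2f₃ + f₄] = 0.5·(800) = 400.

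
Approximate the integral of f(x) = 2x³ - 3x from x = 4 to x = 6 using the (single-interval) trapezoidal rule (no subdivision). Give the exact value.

T = (b−a)/2 · [f(4) + f(6)] = 1·[116 + 414] = 530.

530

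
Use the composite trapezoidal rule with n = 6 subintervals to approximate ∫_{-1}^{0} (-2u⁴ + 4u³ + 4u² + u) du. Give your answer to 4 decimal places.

-0.5944

h = (0 − (-1))/6 = 0.166667.
Nodes u₀,…,u₆ = -1, -0.833333, -0.666667, -0.5, -0.333333, -0.166667, 0.
f(u) = -2u⁴ + 4u³ + 4u² + u: f₀=-3, f₁=-1.334877, f₂=-0.469136, f₃=-0.125, f₄=-0.061728, f₅=-0.075617, f₆=0.
(h/2)·[f₀ + 2f₁ + 2f₂ + 2f₃ + 2f₄ + 2f₅ + f₆] = 0.083333·(-7.132716) = -0.5944.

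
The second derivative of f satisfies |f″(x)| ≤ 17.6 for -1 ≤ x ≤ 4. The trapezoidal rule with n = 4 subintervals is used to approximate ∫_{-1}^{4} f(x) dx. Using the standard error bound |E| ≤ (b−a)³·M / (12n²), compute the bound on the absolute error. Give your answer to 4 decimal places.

|E| ≤ (5)³·17.6 / (12·4²) = 2200/192 = 11.4583.

11.4583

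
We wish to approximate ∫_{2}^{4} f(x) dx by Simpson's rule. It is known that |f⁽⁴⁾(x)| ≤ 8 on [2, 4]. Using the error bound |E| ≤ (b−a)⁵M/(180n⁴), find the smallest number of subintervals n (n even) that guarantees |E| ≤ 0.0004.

8

Need 256/(180n⁴) ≤ 0.0004.
n⁴ ≥ 256/(180·0.0004) = 3555.56 ⇒ n ≥ 7.7219, so the smallest even n is 8. (n must be even for Simpson's rule.)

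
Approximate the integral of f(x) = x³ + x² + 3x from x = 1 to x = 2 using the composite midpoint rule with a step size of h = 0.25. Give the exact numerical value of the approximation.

h = (2 − 1)/4 = 0.25.
Midpoints m₁,…,m₄ = 1.125, 1.375, 1.625, 1.875.
f(m₁)=6.064453125, f(m₂)=8.615234375, f(m₃)=11.806640625, f(m₄)=15.732421875.
h·[f(m₁) + f(m₂) + f(m₃) + f(m₄)] = 0.25·(42.21875) = 10.5546875.

10.5546875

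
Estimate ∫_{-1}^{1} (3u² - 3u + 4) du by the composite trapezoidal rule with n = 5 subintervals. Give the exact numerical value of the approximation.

10.16

h = (1 − (-1))/5 = 0.4.
Nodes u₀,…,u₅ = -1, -0.6, -0.2, 0.2, 0.6, 1.
f(u) = 3u² - 3u + 4: f₀=10, f₁=6.88, f₂=4.72, f₃=3.52, f₄=3.28, f₅=4.
(h/2)·[f₀ + 2f₁ + 2f₂ + 2f₃ + 2f₄ + f₅] = 0.2·(50.8) = 10.16.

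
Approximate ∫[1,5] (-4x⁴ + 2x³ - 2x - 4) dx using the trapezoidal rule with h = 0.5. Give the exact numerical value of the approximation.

-2265.5

h = (5 − 1)/8 = 0.5.
Nodes x₀,…,x₈ = 1, 1.5, 2, 2.5, 3, 3.5, 4, 4.5, 5.
f(x) = -4x⁴ + 2x³ - 2x - 4: f₀=-8, f₁=-20.5, f₂=-56, f₃=-134, f₄=-280, f₅=-525.5, f₆=-908, f₇=-1471, f₈=-2264.
(h/2)·[f₀ + 2f₁ + 2f₂ + 2f₃ + 2f₄ + 2f₅ + 2f₆ + 2f₇ + f₈] = 0.25·(-9062) = -2265.5.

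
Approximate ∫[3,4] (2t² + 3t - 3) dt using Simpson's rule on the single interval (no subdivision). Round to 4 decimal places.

S = (b−a)/6 · [f(3) + 4f(3.5) + f(4)] = 0.166667·[24 + 4·32 + 41] = 32.1667.

32.1667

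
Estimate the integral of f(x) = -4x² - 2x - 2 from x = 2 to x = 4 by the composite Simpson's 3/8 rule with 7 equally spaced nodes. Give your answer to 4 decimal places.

-90.6667

h = (4 − 2)/6 = 0.333333.
Nodes x₀,…,x₆ = 2, 2.333333, 2.666667, 3, 3.333333, 3.666667, 4.
f(x) = -4x² - 2x - 2: f₀=-22, f₁=-28.444444, f₂=-35.777778, f₃=-44, f₄=-53.111111, f₅=-63.111111, f₆=-74.
(3h/8)·[f₀ + 3f₁ + 3f₂ + 2f₃ + 3f₄ + 3f₅ + f₆] = 0.125·(-725.333333) = -90.6667.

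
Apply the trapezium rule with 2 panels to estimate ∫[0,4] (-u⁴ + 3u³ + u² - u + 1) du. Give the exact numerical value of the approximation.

-28

h = (4 − 0)/2 = 2.
Nodes u₀,…,u₂ = 0, 2, 4.
f(u) = -u⁴ + 3u³ + u² - u + 1: f₀=1, f₁=11, f₂=-51.
(h/2)·[f₀ + 2f₁ + f₂] = 1·(-28) = -28.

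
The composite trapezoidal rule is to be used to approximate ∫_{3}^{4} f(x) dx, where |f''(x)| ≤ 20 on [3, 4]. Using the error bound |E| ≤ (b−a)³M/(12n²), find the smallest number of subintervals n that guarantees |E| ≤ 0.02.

Need 20/(12n²) ≤ 0.02.
n² ≥ 20/(12·0.02) = 83.3333 ⇒ n ≥ 9.1287, so the smallest n is 10.

10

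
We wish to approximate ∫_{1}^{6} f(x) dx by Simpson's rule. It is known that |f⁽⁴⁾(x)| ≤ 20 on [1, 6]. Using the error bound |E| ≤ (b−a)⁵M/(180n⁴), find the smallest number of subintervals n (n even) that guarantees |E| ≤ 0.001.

26

Need 62500/(180n⁴) ≤ 0.001.
n⁴ ≥ 62500/(180·0.001) = 347222 ⇒ n ≥ 24.2746, so the smallest even n is 26. (n must be even for Simpson's rule.)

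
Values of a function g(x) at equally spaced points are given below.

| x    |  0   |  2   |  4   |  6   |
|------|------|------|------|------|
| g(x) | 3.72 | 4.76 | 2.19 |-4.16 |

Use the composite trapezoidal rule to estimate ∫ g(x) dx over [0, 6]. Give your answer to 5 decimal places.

13.46000

h = 2, n = 3.
(h/2)·[y₀ + 2y₁ + 2y₂ + y₃] = 1·(13.46) = 13.46000.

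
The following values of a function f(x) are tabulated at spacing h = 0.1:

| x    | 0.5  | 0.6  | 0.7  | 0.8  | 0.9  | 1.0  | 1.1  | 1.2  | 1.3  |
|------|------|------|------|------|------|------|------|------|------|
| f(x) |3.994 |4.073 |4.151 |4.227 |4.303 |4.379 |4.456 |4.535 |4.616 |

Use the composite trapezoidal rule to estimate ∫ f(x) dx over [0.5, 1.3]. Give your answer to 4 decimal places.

3.4429

h = 0.1, n = 8.
(h/2)·[y₀ + 2y₁ + 2y₂ + 2y₃ + 2y₄ + 2y₅ + 2y₆ + 2y₇ + y₈] = 0.05·(68.858) = 3.4429.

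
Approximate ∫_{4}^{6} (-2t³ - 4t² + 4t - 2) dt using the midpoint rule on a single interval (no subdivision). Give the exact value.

-664

M = (b−a)·f(5) = 2·(-332) = -664.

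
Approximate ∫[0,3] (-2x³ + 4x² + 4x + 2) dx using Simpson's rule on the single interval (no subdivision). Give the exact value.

19.5

S = (b−a)/6 · [f(0) + 4f(1.5) + f(3)] = 0.5·[2 + 4·10.25 + (-4)] = 19.5.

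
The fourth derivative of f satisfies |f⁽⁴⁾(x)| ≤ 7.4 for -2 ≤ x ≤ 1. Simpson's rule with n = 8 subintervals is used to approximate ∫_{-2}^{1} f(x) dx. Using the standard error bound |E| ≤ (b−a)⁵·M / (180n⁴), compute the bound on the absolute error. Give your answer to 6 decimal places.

|E| ≤ (3)⁵·7.4 / (180·8⁴) = 1798.2/737280 = 0.002439.

0.002439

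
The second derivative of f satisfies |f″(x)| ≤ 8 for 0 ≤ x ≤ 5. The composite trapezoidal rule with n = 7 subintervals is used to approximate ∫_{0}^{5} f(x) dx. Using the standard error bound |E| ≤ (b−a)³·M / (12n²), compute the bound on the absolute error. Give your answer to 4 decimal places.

|E| ≤ (5)³·8 / (12·7²) = 1000/588 = 1.7007.

1.7007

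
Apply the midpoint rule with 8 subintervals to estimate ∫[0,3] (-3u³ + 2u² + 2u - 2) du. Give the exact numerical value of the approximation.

-39.345703125

h = (3 − 0)/8 = 0.375.
Midpoints m₁,…,m₈ = 0.1875, 0.5625, 0.9375, 1.3125, 1.6875, 2.0625, 2.4375, 2.8125.
f(m₁)=-1.574462890625, f(m₂)=-0.776123046875, f(m₃)=-0.839111328125, f(m₄)=-2.712646484375, f(m₅)=-7.345947265625, f(m₆)=-15.688232421875, f(m₇)=-28.688720703125, f(m₈)=-47.296630859375.
h·[f(m₁) + f(m₂) + f(m₃) + f(m₄) + f(m₅) + f(m₆) + f(m₇) + f(m₈)] = 0.375·(-104.921875) = -39.345703125.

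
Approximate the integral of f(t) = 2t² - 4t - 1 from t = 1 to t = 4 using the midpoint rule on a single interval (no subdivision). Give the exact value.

M = (b−a)·f(2.5) = 3·(1.5) = 4.5.

4.5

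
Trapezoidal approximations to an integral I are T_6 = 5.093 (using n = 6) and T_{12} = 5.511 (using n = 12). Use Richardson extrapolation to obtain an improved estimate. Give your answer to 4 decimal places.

5.6503

R = (4·T_{12} − T_6) / 3 = (4·5.511 − 5.093)/3 = (16.951)/3 = 5.6503.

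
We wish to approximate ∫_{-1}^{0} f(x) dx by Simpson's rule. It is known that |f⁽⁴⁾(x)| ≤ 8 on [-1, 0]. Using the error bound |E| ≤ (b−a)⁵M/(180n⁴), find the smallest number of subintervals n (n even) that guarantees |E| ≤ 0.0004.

Need 8/(180n⁴) ≤ 0.0004.
n⁴ ≥ 8/(180·0.0004) = 111.111 ⇒ n ≥ 3.2467, so the smallest even n is 4. (n must be even for Simpson's rule.)

4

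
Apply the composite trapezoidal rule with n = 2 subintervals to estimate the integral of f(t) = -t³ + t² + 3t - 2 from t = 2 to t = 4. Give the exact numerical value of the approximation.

h = (4 − 2)/2 = 1.
Nodes t₀,…,t₂ = 2, 3, 4.
f(t) = -t³ + t² + 3t - 2: f₀=0, f₁=-11, f₂=-38.
(h/2)·[f₀ + 2f₁ + f₂] = 0.5·(-60) = -30.

-30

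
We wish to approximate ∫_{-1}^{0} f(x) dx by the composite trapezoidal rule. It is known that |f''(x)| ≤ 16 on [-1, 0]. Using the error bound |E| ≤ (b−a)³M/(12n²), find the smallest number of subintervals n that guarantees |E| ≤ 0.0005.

Need 16/(12n²) ≤ 0.0005.
n² ≥ 16/(12·0.0005) = 2666.67 ⇒ n ≥ 51.6398, so the smallest n is 52.

52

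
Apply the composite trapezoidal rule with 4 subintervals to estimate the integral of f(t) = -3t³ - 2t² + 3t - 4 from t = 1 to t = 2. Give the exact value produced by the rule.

h = (2 − 1)/4 = 0.25.
Nodes t₀,…,t₄ = 1, 1.25, 1.5, 1.75, 2.
f(t) = -3t³ - 2t² + 3t - 4: f₀=-6, f₁=-9.234375, f₂=-14.125, f₃=-20.953125, f₄=-30.
(h/2)·[f₀ + 2f₁ + 2f₂ + 2f₃ + f₄] = 0.125·(-124.625) = -15.578125.

-15.578125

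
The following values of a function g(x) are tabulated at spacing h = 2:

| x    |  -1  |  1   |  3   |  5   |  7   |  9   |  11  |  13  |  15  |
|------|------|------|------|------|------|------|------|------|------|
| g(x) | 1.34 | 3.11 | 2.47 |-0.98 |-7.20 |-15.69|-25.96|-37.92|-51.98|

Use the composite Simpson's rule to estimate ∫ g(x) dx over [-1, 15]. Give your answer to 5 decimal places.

h = 2, n = 8.
(h/3)·[y₀ + 4y₁ + 2y₂ + 4y₃ + 2y₄ + 4y₅ + 2y₆ + 4y₇ + y₈] = 0.666667·(-317.94) = -211.96000.

-211.96000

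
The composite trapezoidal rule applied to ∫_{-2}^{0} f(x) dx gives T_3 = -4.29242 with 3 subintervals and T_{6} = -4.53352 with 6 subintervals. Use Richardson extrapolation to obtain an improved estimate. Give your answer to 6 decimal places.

R = (4·T_{6} − T_3) / 3 = (4·(-4.53352) − (-4.29242))/3 = (-13.84166)/3 = -4.613887.

-4.613887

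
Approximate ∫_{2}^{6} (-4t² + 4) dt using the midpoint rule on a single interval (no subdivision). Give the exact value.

-240

M = (b−a)·f(4) = 4·(-60) = -240.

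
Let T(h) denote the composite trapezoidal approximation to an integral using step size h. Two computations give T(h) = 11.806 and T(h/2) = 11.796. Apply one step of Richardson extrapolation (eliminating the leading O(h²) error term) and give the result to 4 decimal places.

11.7927

R = (4·T(h/2) − T(h)) / 3 = (4·11.796 − 11.806)/3 = (35.378)/3 = 11.7927.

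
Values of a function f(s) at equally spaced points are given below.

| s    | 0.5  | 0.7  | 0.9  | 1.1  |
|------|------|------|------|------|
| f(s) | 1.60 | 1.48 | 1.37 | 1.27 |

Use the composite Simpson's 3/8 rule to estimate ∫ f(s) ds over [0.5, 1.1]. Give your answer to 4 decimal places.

h = 0.2, n = 3.
(3h/8)·[y₀ + 3y₁ + 3y₂ + y₃] = 0.075·(11.42) = 0.8565.

0.8565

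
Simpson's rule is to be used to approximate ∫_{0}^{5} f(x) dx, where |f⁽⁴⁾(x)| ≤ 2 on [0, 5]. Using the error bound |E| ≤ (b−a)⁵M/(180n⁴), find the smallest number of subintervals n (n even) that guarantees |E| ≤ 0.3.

4

Need 6250/(180n⁴) ≤ 0.3.
n⁴ ≥ 6250/(180·0.3) = 115.741 ⇒ n ≥ 3.2800, so the smallest even n is 4. (n must be even for Simpson's rule.)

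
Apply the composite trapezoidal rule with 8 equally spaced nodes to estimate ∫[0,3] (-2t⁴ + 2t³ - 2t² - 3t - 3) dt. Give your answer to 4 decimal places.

h = (3 − 0)/7 = 0.428571.
Nodes t₀,…,t₇ = 0, 0.428571, 0.857143, 1.285714, 1.714286, 2.142857, 2.571429, 3.
f(t) = -2t⁴ + 2t³ - 2t² - 3t - 3: f₀=-3, f₁=-4.563099, f₂=-6.860891, f₃=-11.377759, f₄=-21.217409, f₅=-41.102874, f₆=-77.376510, f₇=-138.
(h/2)·[f₀ + 2f₁ + 2f₂ + 2f₃ + 2f₄ + 2f₅ + 2f₆ + f₇] = 0.214286·(-465.997085) = -99.8565.

-99.8565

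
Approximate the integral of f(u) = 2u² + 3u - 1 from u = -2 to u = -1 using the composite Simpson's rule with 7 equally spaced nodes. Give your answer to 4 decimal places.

h = (-1 − (-2))/6 = 0.166667.
Nodes u₀,…,u₆ = -2, -1.833333, -1.666667, -1.5, -1.333333, -1.166667, -1.
f(u) = 2u² + 3u - 1: f₀=1, f₁=0.222222, f₂=-0.444444, f₃=-1, f₄=-1.444444, f₅=-1.777778, f₆=-2.
(h/3)·[f₀ + 4f₁ + 2f₂ + 4f₃ + 2f₄ + 4f₅ + f₆] = 0.055556·(-15) = -0.8333.

-0.8333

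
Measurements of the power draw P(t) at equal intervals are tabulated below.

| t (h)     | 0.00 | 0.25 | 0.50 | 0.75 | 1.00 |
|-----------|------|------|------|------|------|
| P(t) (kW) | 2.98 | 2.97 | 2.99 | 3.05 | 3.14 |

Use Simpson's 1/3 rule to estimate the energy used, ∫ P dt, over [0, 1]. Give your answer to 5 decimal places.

h = 0.25, n = 4.
(h/3)·[y₀ + 4y₁ + 2y₂ + 4y₃ + y₄] = 0.083333·(36.18) = 3.01500.

3.01500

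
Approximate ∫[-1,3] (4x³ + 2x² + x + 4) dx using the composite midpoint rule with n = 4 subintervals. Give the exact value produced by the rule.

114

h = (3 − (-1))/4 = 1.
Midpoints m₁,…,m₄ = -0.5, 0.5, 1.5, 2.5.
f(m₁)=3.5, f(m₂)=5.5, f(m₃)=23.5, f(m₄)=81.5.
h·[f(m₁) + f(m₂) + f(m₃) + f(m₄)] = 1·(114) = 114.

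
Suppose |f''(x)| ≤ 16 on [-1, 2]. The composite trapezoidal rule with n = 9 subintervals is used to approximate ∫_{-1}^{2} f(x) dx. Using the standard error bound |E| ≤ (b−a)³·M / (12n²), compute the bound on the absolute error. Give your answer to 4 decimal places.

0.4444

|E| ≤ (3)³·16 / (12·9²) = 432/972 = 0.4444.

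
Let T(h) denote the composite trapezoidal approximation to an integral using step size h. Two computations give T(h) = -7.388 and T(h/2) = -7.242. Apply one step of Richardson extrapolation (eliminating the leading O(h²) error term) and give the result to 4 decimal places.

-7.1933

R = (4·T(h/2) − T(h)) / 3 = (4·(-7.242) − (-7.388))/3 = (-21.580)/3 = -7.1933.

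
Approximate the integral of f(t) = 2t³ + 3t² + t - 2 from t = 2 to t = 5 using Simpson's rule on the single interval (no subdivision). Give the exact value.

426

S = (b−a)/6 · [f(2) + 4f(3.5) + f(5)] = 0.5·[28 + 4·124 + 328] = 426.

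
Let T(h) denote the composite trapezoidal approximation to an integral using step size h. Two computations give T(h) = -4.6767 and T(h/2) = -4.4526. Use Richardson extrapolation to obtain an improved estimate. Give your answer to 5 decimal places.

-4.37790

R = (4·T(h/2) − T(h)) / 3 = (4·(-4.4526) − (-4.6767))/3 = (-13.1337)/3 = -4.37790.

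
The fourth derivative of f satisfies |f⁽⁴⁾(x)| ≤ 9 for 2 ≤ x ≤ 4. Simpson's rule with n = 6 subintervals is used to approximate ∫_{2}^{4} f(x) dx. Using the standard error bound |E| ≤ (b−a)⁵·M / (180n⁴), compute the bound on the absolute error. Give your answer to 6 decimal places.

0.001235

|E| ≤ (2)⁵·9 / (180·6⁴) = 288/233280 = 0.001235.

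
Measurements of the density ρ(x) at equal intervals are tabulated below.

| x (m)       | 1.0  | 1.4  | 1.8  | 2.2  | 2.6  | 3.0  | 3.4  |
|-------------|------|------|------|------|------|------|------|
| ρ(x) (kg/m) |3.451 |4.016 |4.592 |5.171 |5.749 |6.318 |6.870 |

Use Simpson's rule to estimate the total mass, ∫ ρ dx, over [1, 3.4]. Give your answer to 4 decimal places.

h = 0.4, n = 6.
(h/3)·[y₀ + 4y₁ + 2y₂ + 4y₃ + 2y₄ + 4y₅ + y₆] = 0.133333·(93.023) = 12.4031.

12.4031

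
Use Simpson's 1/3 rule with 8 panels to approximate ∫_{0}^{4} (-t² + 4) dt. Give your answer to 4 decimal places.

-5.3333

h = (4 − 0)/8 = 0.5.
Nodes t₀,…,t₈ = 0, 0.5, 1, 1.5, 2, 2.5, 3, 3.5, 4.
f(t) = -t² + 4: f₀=4, f₁=3.75, f₂=3, f₃=1.75, f₄=0, f₅=-2.25, f₆=-5, f₇=-8.25, f₈=-12.
(h/3)·[f₀ + 4f₁ + 2f₂ + 4f₃ + 2f₄ + 4f₅ + 2f₆ + 4f₇ + f₈] = 0.166667·(-32) = -5.3333.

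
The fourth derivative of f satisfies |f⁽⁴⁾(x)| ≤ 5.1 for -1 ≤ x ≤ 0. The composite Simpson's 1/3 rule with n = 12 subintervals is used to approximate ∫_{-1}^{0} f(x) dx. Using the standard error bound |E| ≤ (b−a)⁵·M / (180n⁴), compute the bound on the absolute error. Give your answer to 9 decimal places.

0.000001366

|E| ≤ (1)⁵·5.1 / (180·12⁴) = 5.1/3732480 = 0.000001366.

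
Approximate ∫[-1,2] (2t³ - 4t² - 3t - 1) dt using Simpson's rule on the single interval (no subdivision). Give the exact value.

S = (b−a)/6 · [f(-1) + 4f(0.5) + f(2)] = 0.5·[(-4) + 4·(-3.25) + (-7)] = -12.

-12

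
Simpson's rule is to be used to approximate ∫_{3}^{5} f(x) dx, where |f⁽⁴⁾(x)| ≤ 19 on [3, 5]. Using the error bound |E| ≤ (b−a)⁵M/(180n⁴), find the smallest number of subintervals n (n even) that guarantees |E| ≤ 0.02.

4

Need 608/(180n⁴) ≤ 0.02.
n⁴ ≥ 608/(180·0.02) = 168.889 ⇒ n ≥ 3.6050, so the smallest even n is 4. (n must be even for Simpson's rule.)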